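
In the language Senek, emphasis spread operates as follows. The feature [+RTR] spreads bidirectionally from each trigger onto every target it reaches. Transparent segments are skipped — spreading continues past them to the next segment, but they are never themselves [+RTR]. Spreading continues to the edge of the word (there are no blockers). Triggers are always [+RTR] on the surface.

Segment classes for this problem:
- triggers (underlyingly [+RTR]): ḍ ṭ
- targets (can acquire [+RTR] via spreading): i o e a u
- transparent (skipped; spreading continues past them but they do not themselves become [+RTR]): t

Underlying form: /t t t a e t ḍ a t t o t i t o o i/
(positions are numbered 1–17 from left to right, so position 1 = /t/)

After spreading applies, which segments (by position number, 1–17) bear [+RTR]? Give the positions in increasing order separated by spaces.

4 5 7 8 11 13 15 16 17

From /ḍ/ at 7 rightward: 8 /a/ → [+RTR]; 9 /t/ transparent; 10 /t/ transparent; 11 /o/ → [+RTR]; 12 /t/ transparent; 13 /i/ → [+RTR]; 14 /t/ transparent; 15 /o/ → [+RTR]; 16 /o/ → [+RTR]; 17 /i/ → [+RTR]; word edge.
From /ḍ/ at 7 leftward: 6 /t/ transparent; 5 /e/ → [+RTR]; 4 /a/ → [+RTR]; 3 /t/ transparent; 2 /t/ transparent; 1 /t/ transparent; word edge.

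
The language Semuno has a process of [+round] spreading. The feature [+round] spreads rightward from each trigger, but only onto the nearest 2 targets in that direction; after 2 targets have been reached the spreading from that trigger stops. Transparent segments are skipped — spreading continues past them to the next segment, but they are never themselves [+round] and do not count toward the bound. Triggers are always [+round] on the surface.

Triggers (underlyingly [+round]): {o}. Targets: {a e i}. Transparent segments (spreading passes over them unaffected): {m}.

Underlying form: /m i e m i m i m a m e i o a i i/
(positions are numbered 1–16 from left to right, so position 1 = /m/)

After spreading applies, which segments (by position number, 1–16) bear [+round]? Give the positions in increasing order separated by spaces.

13 14 15

From /o/ at 13 rightward: 14 /a/ → [+round]; 15 /i/ → [+round]; bound reached.
Targets with no active source: positions 2 3 5 7 9 11 12 16 stay [-round].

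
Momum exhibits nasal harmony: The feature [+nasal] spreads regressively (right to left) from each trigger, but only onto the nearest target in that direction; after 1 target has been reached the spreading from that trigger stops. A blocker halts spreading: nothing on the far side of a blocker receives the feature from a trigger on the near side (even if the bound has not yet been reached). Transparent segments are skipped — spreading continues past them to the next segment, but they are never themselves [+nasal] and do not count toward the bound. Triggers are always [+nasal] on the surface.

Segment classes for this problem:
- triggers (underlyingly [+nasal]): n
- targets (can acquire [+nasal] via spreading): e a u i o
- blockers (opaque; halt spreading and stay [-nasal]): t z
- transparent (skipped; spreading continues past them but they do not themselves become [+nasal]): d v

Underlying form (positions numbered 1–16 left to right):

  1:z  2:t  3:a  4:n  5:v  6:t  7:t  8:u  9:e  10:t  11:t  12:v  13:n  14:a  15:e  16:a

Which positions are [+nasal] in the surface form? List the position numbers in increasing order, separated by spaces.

From /n/ at 4 leftward: 3 /a/ → [+nasal]; bound reached.
From /n/ at 13 leftward: 12 /v/ transparent; 11 /t/ blocks.
Targets with no active source: positions 8 9 14 15 16 stay [-nasal].

3 4 13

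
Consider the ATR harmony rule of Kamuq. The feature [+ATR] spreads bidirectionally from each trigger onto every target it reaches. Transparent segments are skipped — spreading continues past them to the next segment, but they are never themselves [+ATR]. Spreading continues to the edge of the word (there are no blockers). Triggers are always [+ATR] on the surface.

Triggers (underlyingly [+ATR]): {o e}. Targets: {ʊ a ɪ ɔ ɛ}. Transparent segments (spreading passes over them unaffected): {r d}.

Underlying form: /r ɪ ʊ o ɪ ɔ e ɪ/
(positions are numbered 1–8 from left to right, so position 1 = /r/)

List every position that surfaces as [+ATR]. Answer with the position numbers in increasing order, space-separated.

From /o/ at 4 rightward: 5 /ɪ/ → [+ATR]; 6 /ɔ/ → [+ATR]; 7 /e/ is itself a trigger — this domain ends here.
From /o/ at 4 leftward: 3 /ʊ/ → [+ATR]; 2 /ɪ/ → [+ATR]; 1 /r/ transparent; word edge.
From /e/ at 7 rightward: 8 /ɪ/ → [+ATR]; word edge.
From /e/ at 7 leftward: 6 /ɔ/ → [+ATR]; 5 /ɪ/ → [+ATR]; 4 /o/ is itself a trigger — this domain ends here.

2 3 4 5 6 7 8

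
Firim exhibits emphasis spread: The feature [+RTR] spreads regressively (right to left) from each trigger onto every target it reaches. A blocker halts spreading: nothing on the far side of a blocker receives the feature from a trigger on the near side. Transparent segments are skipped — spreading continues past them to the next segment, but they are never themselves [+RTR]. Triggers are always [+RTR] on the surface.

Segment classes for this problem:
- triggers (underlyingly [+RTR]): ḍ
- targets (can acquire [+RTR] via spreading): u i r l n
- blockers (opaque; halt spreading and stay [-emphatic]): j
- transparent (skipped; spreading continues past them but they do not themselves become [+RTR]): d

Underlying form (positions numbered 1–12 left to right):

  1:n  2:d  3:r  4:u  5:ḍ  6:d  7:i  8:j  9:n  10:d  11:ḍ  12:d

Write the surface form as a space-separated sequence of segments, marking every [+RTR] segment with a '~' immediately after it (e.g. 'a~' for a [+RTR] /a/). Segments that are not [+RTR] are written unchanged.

From /ḍ/ at 5 leftward: 4 /u/ → [+RTR]; 3 /r/ → [+RTR]; 2 /d/ transparent; 1 /n/ → [+RTR]; word edge.
From /ḍ/ at 11 leftward: 10 /d/ transparent; 9 /n/ → [+RTR]; 8 /j/ blocks.
Target with no active source: position 7 stays [-emphatic].
[+RTR] positions on the surface: 1 3 4 5 9 11.

n~ d r~ u~ ḍ~ d i j n~ d ḍ~ d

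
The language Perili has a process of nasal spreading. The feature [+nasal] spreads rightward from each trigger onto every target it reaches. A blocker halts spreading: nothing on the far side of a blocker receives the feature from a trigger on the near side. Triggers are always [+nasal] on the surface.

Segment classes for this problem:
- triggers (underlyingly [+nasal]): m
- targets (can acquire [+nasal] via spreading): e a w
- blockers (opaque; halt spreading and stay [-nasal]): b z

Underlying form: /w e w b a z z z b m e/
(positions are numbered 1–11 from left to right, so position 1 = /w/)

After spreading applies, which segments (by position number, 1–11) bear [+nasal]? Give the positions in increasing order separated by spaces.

From /m/ at 10 rightward: 11 /e/ → [+nasal]; word edge.
Targets with no active source: positions 1 2 3 5 stay [-nasal].

10 11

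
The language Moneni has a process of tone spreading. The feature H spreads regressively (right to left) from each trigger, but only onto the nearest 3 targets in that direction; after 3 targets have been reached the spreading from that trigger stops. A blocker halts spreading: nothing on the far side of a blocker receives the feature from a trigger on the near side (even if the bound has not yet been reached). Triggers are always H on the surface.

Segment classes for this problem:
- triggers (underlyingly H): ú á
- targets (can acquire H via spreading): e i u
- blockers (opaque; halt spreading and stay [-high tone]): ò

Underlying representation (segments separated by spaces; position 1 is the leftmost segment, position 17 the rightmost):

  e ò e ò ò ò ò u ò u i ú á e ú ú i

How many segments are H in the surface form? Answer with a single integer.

From /ú/ at 12 leftward: 11 /i/ → H; 10 /u/ → H; 9 /ò/ blocks.
From /á/ at 13 leftward: 12 /ú/ is itself a trigger — this domain ends here.
From /ú/ at 15 leftward: 14 /e/ → H; 13 /á/ is itself a trigger — this domain ends here.
From /ú/ at 16 leftward: 15 /ú/ is itself a trigger — this domain ends here.
Targets with no active source: positions 1 3 8 17 stay [-high tone].
H positions on the surface: 10 11 12 13 14 15 16.

7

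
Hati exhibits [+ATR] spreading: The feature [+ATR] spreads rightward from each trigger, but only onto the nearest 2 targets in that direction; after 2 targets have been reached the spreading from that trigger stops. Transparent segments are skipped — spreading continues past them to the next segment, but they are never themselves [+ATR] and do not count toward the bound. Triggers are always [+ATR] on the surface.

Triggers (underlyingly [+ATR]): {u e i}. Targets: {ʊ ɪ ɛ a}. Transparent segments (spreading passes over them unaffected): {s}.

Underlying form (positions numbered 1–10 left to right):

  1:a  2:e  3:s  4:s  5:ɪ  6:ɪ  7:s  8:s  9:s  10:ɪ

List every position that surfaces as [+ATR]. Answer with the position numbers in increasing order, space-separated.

From /e/ at 2 rightward: 3 /s/ transparent; 4 /s/ transparent; 5 /ɪ/ → [+ATR]; 6 /ɪ/ → [+ATR]; bound reached.
Targets with no active source: positions 1 10 stay [-ATR].

2 5 6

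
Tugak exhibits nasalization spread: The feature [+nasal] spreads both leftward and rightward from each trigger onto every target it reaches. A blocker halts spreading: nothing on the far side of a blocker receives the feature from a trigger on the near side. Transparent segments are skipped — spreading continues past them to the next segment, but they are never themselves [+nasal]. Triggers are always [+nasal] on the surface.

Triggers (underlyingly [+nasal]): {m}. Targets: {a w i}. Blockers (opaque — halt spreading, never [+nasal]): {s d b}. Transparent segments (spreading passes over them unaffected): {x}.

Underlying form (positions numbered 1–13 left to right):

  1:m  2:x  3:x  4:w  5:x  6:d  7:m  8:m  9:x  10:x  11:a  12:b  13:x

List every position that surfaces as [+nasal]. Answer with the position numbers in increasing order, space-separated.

From /m/ at 1 rightward: 2 /x/ transparent; 3 /x/ transparent; 4 /w/ → [+nasal]; 5 /x/ transparent; 6 /d/ blocks.
From /m/ at 1 leftward: word edge.
From /m/ at 7 rightward: 8 /m/ is itself a trigger — this domain ends here.
From /m/ at 7 leftward: 6 /d/ blocks.
From /m/ at 8 rightward: 9 /x/ transparent; 10 /x/ transparent; 11 /a/ → [+nasal]; 12 /b/ blocks.
From /m/ at 8 leftward: 7 /m/ is itself a trigger — this domain ends here.

1 4 7 8 11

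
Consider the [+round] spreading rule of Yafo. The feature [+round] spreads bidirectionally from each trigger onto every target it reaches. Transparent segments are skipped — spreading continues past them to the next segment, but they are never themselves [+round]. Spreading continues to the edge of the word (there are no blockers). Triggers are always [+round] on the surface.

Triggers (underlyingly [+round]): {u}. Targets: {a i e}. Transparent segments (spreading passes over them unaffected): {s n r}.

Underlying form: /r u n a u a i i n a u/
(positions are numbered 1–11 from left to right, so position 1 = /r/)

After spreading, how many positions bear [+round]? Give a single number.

From /u/ at 2 rightward: 3 /n/ transparent; 4 /a/ → [+round]; 5 /u/ is itself a trigger — this domain ends here.
From /u/ at 2 leftward: 1 /r/ transparent; word edge.
From /u/ at 5 rightward: 6 /a/ → [+round]; 7 /i/ → [+round]; 8 /i/ → [+round]; 9 /n/ transparent; 10 /a/ → [+round]; 11 /u/ is itself a trigger — this domain ends here.
From /u/ at 5 leftward: 4 /a/ → [+round]; 3 /n/ transparent; 2 /u/ is itself a trigger — this domain ends here.
From /u/ at 11 rightward: word edge.
From /u/ at 11 leftward: 10 /a/ → [+round]; 9 /n/ transparent; 8 /i/ → [+round]; 7 /i/ → [+round]; 6 /a/ → [+round]; 5 /u/ is itself a trigger — this domain ends here.
[+round] positions on the surface: 2 4 5 6 7 8 10 11.

8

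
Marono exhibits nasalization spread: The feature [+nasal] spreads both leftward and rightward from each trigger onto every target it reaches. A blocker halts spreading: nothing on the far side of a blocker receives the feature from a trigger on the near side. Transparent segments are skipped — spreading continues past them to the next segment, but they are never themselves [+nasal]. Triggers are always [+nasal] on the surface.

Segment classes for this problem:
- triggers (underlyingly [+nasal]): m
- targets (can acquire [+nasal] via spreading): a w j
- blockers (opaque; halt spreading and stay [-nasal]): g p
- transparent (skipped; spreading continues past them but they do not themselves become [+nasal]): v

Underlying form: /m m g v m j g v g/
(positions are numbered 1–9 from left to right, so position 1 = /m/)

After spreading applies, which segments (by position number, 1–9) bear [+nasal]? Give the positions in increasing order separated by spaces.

1 2 5 6

From /m/ at 1 rightward: 2 /m/ is itself a trigger — this domain ends here.
From /m/ at 1 leftward: word edge.
From /m/ at 2 rightward: 3 /g/ blocks.
From /m/ at 2 leftward: 1 /m/ is itself a trigger — this domain ends here.
From /m/ at 5 rightward: 6 /j/ → [+nasal]; 7 /g/ blocks.
From /m/ at 5 leftward: 4 /v/ transparent; 3 /g/ blocks.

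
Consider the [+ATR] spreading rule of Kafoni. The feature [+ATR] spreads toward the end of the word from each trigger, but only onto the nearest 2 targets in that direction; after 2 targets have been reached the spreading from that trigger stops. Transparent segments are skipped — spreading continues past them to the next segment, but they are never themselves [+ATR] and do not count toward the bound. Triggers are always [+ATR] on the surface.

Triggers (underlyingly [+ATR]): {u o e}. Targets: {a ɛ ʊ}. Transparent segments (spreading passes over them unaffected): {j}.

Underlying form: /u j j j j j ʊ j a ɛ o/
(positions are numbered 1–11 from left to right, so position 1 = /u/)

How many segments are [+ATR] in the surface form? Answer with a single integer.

4

From /u/ at 1 rightward: 2 /j/ transparent; 3 /j/ transparent; 4 /j/ transparent; 5 /j/ transparent; 6 /j/ transparent; 7 /ʊ/ → [+ATR]; 8 /j/ transparent; 9 /a/ → [+ATR]; bound reached.
From /o/ at 11 rightward: word edge.
Target with no active source: position 10 stays [-ATR].
[+ATR] positions on the surface: 1 7 9 11.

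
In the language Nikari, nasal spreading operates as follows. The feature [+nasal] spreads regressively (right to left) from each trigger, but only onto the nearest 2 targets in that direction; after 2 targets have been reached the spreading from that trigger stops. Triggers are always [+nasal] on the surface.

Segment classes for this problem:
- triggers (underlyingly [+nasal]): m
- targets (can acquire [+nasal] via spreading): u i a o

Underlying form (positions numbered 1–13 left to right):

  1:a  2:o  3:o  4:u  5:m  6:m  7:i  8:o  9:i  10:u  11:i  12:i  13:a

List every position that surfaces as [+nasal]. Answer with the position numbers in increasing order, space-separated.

3 4 5 6

From /m/ at 5 leftward: 4 /u/ → [+nasal]; 3 /o/ → [+nasal]; bound reached.
From /m/ at 6 leftward: 5 /m/ is itself a trigger — this domain ends here.
Targets with no active source: positions 1 2 7 8 9 10 11 12 13 stay [-nasal].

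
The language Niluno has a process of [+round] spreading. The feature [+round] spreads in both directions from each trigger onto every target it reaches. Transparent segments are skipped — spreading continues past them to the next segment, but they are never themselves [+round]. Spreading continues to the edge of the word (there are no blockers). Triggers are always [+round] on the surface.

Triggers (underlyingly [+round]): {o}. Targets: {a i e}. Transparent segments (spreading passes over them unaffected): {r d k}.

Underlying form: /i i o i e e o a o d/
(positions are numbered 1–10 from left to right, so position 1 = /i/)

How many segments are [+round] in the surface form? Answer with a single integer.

9

From /o/ at 3 rightward: 4 /i/ → [+round]; 5 /e/ → [+round]; 6 /e/ → [+round]; 7 /o/ is itself a trigger — this domain ends here.
From /o/ at 3 leftward: 2 /i/ → [+round]; 1 /i/ → [+round]; word edge.
From /o/ at 7 rightward: 8 /a/ → [+round]; 9 /o/ is itself a trigger — this domain ends here.
From /o/ at 7 leftward: 6 /e/ → [+round]; 5 /e/ → [+round]; 4 /i/ → [+round]; 3 /o/ is itself a trigger — this domain ends here.
From /o/ at 9 rightward: 10 /d/ transparent; word edge.
From /o/ at 9 leftward: 8 /a/ → [+round]; 7 /o/ is itself a trigger — this domain ends here.
[+round] positions on the surface: 1 2 3 4 5 6 7 8 9.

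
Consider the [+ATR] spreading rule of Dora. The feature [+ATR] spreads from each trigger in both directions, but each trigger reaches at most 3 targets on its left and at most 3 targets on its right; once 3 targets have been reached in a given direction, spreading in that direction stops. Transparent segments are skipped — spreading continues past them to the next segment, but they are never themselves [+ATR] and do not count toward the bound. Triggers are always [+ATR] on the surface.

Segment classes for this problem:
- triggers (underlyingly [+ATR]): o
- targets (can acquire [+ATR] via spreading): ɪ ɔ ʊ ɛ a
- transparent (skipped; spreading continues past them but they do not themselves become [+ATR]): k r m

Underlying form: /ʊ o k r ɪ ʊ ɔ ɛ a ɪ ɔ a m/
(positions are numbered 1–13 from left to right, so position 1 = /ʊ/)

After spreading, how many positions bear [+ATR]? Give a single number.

5

From /o/ at 2 rightward: 3 /k/ transparent; 4 /r/ transparent; 5 /ɪ/ → [+ATR]; 6 /ʊ/ → [+ATR]; 7 /ɔ/ → [+ATR]; bound reached.
From /o/ at 2 leftward: 1 /ʊ/ → [+ATR]; word edge.
Targets with no active source: positions 8 9 10 11 12 stay [-ATR].
[+ATR] positions on the surface: 1 2 5 6 7.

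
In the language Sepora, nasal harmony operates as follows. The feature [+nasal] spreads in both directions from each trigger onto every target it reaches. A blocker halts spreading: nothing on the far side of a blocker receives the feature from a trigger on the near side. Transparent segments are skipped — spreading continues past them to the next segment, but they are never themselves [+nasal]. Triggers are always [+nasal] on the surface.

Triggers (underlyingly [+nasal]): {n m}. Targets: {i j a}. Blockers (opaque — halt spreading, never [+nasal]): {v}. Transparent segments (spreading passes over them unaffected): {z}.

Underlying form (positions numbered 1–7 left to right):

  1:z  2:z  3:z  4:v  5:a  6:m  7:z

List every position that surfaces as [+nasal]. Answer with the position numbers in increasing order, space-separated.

From /m/ at 6 rightward: 7 /z/ transparent; word edge.
From /m/ at 6 leftward: 5 /a/ → [+nasal]; 4 /v/ blocks.

5 6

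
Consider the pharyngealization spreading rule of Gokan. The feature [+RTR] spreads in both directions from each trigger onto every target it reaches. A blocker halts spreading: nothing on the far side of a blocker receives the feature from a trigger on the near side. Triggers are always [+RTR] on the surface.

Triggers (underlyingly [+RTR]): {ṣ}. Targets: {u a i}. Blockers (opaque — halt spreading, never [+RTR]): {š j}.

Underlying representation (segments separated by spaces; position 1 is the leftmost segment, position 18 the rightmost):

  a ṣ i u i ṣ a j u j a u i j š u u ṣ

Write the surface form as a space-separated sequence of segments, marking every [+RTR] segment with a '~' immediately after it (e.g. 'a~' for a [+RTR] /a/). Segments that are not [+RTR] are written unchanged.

From /ṣ/ at 2 rightward: 3 /i/ → [+RTR]; 4 /u/ → [+RTR]; 5 /i/ → [+RTR]; 6 /ṣ/ is itself a trigger — this domain ends here.
From /ṣ/ at 2 leftward: 1 /a/ → [+RTR]; word edge.
From /ṣ/ at 6 rightward: 7 /a/ → [+RTR]; 8 /j/ blocks.
From /ṣ/ at 6 leftward: 5 /i/ → [+RTR]; 4 /u/ → [+RTR]; 3 /i/ → [+RTR]; 2 /ṣ/ is itself a trigger — this domain ends here.
From /ṣ/ at 18 rightward: word edge.
From /ṣ/ at 18 leftward: 17 /u/ → [+RTR]; 16 /u/ → [+RTR]; 15 /š/ blocks.
Targets with no active source: positions 9 11 12 13 stay [-emphatic].
[+RTR] positions on the surface: 1 2 3 4 5 6 7 16 17 18.

a~ ṣ~ i~ u~ i~ ṣ~ a~ j u j a u i j š u~ u~ ṣ~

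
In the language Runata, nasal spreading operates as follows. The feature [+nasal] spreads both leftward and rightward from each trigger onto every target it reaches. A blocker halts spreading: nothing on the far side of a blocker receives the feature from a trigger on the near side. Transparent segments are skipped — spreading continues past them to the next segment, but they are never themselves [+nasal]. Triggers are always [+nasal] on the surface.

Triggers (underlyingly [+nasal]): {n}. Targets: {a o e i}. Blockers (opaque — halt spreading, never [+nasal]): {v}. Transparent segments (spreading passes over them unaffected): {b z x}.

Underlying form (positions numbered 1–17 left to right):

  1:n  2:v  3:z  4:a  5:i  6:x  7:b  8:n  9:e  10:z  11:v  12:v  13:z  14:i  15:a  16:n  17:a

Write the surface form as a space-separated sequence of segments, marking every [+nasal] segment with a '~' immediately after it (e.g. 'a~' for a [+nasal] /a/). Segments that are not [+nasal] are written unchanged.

From /n/ at 1 rightward: 2 /v/ blocks.
From /n/ at 1 leftward: word edge.
From /n/ at 8 rightward: 9 /e/ → [+nasal]; 10 /z/ transparent; 11 /v/ blocks.
From /n/ at 8 leftward: 7 /b/ transparent; 6 /x/ transparent; 5 /i/ → [+nasal]; 4 /a/ → [+nasal]; 3 /z/ transparent; 2 /v/ blocks.
From /n/ at 16 rightward: 17 /a/ → [+nasal]; word edge.
From /n/ at 16 leftward: 15 /a/ → [+nasal]; 14 /i/ → [+nasal]; 13 /z/ transparent; 12 /v/ blocks.
[+nasal] positions on the surface: 1 4 5 8 9 14 15 16 17.

n~ v z a~ i~ x b n~ e~ z v v z i~ a~ n~ a~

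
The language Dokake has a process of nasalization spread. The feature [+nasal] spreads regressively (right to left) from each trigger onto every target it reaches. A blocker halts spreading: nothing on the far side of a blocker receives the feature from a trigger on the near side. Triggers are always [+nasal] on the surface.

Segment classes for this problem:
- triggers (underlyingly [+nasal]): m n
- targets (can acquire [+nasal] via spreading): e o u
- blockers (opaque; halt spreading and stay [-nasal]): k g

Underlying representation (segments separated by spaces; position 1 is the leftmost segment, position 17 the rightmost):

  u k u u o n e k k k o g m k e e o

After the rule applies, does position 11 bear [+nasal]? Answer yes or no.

From /n/ at 6 leftward: 5 /o/ → [+nasal]; 4 /u/ → [+nasal]; 3 /u/ → [+nasal]; 2 /k/ blocks.
From /m/ at 13 leftward: 12 /g/ blocks.
Targets with no active source: positions 1 7 11 15 16 17 stay [-nasal].
[+nasal] positions on the surface: 3 4 5 6 13.

no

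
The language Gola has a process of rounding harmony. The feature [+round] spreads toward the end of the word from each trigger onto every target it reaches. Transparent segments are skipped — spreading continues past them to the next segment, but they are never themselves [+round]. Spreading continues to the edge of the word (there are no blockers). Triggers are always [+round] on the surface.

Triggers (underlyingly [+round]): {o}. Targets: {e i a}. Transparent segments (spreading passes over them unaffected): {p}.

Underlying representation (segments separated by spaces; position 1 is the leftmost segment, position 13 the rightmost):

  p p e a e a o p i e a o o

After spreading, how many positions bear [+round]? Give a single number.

6

From /o/ at 7 rightward: 8 /p/ transparent; 9 /i/ → [+round]; 10 /e/ → [+round]; 11 /a/ → [+round]; 12 /o/ is itself a trigger — this domain ends here.
From /o/ at 12 rightward: 13 /o/ is itself a trigger — this domain ends here.
From /o/ at 13 rightward: word edge.
Targets with no active source: positions 3 4 5 6 stay [-round].
[+round] positions on the surface: 7 9 10 11 12 13.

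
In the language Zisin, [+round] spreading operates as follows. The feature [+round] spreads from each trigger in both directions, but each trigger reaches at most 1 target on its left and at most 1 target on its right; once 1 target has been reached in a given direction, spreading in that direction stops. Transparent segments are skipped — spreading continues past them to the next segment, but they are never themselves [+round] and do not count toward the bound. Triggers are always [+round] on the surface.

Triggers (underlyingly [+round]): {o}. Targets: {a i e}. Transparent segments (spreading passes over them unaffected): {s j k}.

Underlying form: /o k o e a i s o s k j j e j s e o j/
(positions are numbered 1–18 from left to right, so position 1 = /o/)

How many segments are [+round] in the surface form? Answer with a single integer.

8

From /o/ at 1 rightward: 2 /k/ transparent; 3 /o/ is itself a trigger — this domain ends here.
From /o/ at 1 leftward: word edge.
From /o/ at 3 rightward: 4 /e/ → [+round]; bound reached.
From /o/ at 3 leftward: 2 /k/ transparent; 1 /o/ is itself a trigger — this domain ends here.
From /o/ at 8 rightward: 9 /s/ transparent; 10 /k/ transparent; 11 /j/ transparent; 12 /j/ transparent; 13 /e/ → [+round]; bound reached.
From /o/ at 8 leftward: 7 /s/ transparent; 6 /i/ → [+round]; bound reached.
From /o/ at 17 rightward: 18 /j/ transparent; word edge.
From /o/ at 17 leftward: 16 /e/ → [+round]; bound reached.
Target with no active source: position 5 stays [-round].
[+round] positions on the surface: 1 3 4 6 8 13 16 17.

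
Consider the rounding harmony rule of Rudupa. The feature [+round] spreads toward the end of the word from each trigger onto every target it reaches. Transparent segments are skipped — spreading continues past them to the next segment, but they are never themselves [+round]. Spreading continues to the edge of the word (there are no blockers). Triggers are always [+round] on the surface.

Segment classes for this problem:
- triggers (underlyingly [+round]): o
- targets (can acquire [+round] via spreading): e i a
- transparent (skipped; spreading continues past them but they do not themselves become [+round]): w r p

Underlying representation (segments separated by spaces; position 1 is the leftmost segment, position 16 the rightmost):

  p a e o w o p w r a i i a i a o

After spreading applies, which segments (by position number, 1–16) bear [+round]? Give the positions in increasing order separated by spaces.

4 6 10 11 12 13 14 15 16

From /o/ at 4 rightward: 5 /w/ transparent; 6 /o/ is itself a trigger — this domain ends here.
From /o/ at 6 rightward: 7 /p/ transparent; 8 /w/ transparent; 9 /r/ transparent; 10 /a/ → [+round]; 11 /i/ → [+round]; 12 /i/ → [+round]; 13 /a/ → [+round]; 14 /i/ → [+round]; 15 /a/ → [+round]; 16 /o/ is itself a trigger — this domain ends here.
From /o/ at 16 rightward: word edge.
Targets with no active source: positions 2 3 stay [-round].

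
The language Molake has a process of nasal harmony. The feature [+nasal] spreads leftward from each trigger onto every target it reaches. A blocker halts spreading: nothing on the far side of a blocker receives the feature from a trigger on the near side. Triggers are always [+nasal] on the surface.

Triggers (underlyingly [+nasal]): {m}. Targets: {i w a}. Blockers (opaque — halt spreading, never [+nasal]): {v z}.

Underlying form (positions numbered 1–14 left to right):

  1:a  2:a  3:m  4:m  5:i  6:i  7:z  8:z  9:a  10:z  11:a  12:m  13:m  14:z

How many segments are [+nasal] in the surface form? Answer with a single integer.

7

From /m/ at 3 leftward: 2 /a/ → [+nasal]; 1 /a/ → [+nasal]; word edge.
From /m/ at 4 leftward: 3 /m/ is itself a trigger — this domain ends here.
From /m/ at 12 leftward: 11 /a/ → [+nasal]; 10 /z/ blocks.
From /m/ at 13 leftward: 12 /m/ is itself a trigger — this domain ends here.
Targets with no active source: positions 5 6 9 stay [-nasal].
[+nasal] positions on the surface: 1 2 3 4 11 12 13.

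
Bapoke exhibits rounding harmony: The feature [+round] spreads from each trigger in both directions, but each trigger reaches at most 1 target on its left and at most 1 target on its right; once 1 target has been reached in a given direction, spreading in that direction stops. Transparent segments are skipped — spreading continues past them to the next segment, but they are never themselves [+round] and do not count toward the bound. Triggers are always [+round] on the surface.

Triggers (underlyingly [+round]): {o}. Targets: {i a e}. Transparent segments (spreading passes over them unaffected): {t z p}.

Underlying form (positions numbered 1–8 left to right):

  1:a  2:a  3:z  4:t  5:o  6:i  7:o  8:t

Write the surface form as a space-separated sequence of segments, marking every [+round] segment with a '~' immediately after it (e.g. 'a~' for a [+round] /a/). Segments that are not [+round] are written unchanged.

a a~ z t o~ i~ o~ t

From /o/ at 5 rightward: 6 /i/ → [+round]; bound reached.
From /o/ at 5 leftward: 4 /t/ transparent; 3 /z/ transparent; 2 /a/ → [+round]; bound reached.
From /o/ at 7 rightward: 8 /t/ transparent; word edge.
From /o/ at 7 leftward: 6 /i/ → [+round]; bound reached.
Target with no active source: position 1 stays [-round].
[+round] positions on the surface: 2 5 6 7.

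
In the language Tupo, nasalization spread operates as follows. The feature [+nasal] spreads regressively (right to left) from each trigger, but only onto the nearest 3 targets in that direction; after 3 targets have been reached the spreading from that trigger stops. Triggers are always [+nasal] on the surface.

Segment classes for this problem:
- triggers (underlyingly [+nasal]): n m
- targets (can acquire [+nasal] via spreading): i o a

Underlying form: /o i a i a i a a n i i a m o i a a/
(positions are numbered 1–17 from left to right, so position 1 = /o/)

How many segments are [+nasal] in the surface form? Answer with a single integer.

From /n/ at 9 leftward: 8 /a/ → [+nasal]; 7 /a/ → [+nasal]; 6 /i/ → [+nasal]; bound reached.
From /m/ at 13 leftward: 12 /a/ → [+nasal]; 11 /i/ → [+nasal]; 10 /i/ → [+nasal]; bound reached.
Targets with no active source: positions 1 2 3 4 5 14 15 16 17 stay [-nasal].
[+nasal] positions on the surface: 6 7 8 9 10 11 12 13.

8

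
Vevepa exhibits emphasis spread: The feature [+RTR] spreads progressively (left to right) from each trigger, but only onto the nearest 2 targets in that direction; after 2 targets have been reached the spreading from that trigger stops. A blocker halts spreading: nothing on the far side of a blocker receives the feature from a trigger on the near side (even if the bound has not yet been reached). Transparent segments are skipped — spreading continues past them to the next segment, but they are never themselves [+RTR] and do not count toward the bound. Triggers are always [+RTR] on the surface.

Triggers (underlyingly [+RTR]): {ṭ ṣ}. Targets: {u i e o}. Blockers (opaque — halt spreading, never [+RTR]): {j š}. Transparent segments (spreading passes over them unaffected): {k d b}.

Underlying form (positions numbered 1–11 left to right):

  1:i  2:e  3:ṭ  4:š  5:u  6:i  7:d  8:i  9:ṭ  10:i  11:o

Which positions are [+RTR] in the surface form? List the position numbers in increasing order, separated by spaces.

3 9 10 11

From /ṭ/ at 3 rightward: 4 /š/ blocks.
From /ṭ/ at 9 rightward: 10 /i/ → [+RTR]; 11 /o/ → [+RTR]; bound reached.
Targets with no active source: positions 1 2 5 6 8 stay [-emphatic].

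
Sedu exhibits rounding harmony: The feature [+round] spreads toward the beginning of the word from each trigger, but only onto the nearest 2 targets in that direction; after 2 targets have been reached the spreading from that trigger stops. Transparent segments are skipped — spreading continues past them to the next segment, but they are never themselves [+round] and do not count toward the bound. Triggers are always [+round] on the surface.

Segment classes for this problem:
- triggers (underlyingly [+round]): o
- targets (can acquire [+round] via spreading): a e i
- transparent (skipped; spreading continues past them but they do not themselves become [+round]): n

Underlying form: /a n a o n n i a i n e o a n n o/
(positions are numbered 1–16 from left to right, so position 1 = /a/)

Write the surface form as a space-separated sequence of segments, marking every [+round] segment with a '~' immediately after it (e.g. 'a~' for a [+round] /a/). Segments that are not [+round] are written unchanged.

From /o/ at 4 leftward: 3 /a/ → [+round]; 2 /n/ transparent; 1 /a/ → [+round]; bound reached.
From /o/ at 12 leftward: 11 /e/ → [+round]; 10 /n/ transparent; 9 /i/ → [+round]; bound reached.
From /o/ at 16 leftward: 15 /n/ transparent; 14 /n/ transparent; 13 /a/ → [+round]; 12 /o/ is itself a trigger — this domain ends here.
Targets with no active source: positions 7 8 stay [-round].
[+round] positions on the surface: 1 3 4 9 11 12 13 16.

a~ n a~ o~ n n i a i~ n e~ o~ a~ n n o~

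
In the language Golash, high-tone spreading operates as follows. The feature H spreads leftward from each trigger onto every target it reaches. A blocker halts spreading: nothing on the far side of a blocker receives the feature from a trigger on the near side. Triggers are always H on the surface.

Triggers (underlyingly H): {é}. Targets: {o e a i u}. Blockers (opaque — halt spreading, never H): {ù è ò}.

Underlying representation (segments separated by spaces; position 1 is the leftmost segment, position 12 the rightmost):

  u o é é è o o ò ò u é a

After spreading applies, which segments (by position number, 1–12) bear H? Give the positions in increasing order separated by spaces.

From /é/ at 3 leftward: 2 /o/ → H; 1 /u/ → H; word edge.
From /é/ at 4 leftward: 3 /é/ is itself a trigger — this domain ends here.
From /é/ at 11 leftward: 10 /u/ → H; 9 /ò/ blocks.
Targets with no active source: positions 6 7 12 stay [-high tone].

1 2 3 4 10 11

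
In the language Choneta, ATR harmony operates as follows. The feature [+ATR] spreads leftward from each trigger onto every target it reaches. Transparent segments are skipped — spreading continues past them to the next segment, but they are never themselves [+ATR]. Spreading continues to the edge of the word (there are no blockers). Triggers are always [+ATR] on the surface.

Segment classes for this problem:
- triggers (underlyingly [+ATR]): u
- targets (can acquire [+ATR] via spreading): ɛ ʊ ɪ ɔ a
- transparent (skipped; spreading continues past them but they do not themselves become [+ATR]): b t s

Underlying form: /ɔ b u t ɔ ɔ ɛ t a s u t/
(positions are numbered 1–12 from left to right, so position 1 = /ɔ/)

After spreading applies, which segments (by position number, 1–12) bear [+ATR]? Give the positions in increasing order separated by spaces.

From /u/ at 3 leftward: 2 /b/ transparent; 1 /ɔ/ → [+ATR]; word edge.
From /u/ at 11 leftward: 10 /s/ transparent; 9 /a/ → [+ATR]; 8 /t/ transparent; 7 /ɛ/ → [+ATR]; 6 /ɔ/ → [+ATR]; 5 /ɔ/ → [+ATR]; 4 /t/ transparent; 3 /u/ is itself a trigger — this domain ends here.

1 3 5 6 7 9 11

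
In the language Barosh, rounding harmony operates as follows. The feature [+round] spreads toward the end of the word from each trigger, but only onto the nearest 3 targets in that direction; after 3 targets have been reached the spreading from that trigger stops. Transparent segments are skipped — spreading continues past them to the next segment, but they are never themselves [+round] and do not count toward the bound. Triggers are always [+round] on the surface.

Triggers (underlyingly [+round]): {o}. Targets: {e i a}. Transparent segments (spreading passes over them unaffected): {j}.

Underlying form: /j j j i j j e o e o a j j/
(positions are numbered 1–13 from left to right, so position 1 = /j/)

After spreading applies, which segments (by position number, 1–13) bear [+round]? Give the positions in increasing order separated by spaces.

From /o/ at 8 rightward: 9 /e/ → [+round]; 10 /o/ is itself a trigger — this domain ends here.
From /o/ at 10 rightward: 11 /a/ → [+round]; 12 /j/ transparent; 13 /j/ transparent; word edge.
Targets with no active source: positions 4 7 stay [-round].

8 9 10 11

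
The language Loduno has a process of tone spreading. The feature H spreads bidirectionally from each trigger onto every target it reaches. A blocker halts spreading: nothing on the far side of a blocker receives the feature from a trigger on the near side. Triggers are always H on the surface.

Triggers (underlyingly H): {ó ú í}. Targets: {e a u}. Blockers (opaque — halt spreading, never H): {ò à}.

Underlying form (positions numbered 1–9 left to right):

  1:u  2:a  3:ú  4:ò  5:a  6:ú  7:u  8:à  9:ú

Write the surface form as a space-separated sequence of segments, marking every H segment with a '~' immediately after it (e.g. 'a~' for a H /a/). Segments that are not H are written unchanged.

From /ú/ at 3 rightward: 4 /ò/ blocks.
From /ú/ at 3 leftward: 2 /a/ → H; 1 /u/ → H; word edge.
From /ú/ at 6 rightward: 7 /u/ → H; 8 /à/ blocks.
From /ú/ at 6 leftward: 5 /a/ → H; 4 /ò/ blocks.
From /ú/ at 9 rightward: word edge.
From /ú/ at 9 leftward: 8 /à/ blocks.
H positions on the surface: 1 2 3 5 6 7 9.

u~ a~ ú~ ò a~ ú~ u~ à ú~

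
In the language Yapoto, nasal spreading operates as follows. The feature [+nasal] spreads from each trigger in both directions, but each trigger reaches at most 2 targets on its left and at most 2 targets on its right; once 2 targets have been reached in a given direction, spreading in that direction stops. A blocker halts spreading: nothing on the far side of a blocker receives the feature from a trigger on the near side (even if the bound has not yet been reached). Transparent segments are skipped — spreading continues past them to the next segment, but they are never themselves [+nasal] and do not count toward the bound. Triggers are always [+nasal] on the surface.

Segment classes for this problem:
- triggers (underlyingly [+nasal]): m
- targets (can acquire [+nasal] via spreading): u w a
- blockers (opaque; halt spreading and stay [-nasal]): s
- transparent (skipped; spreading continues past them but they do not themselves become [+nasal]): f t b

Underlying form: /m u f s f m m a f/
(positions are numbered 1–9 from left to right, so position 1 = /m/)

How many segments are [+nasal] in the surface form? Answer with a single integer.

5

From /m/ at 1 rightward: 2 /u/ → [+nasal]; 3 /f/ transparent; 4 /s/ blocks.
From /m/ at 1 leftward: word edge.
From /m/ at 6 rightward: 7 /m/ is itself a trigger — this domain ends here.
From /m/ at 6 leftward: 5 /f/ transparent; 4 /s/ blocks.
From /m/ at 7 rightward: 8 /a/ → [+nasal]; 9 /f/ transparent; word edge.
From /m/ at 7 leftward: 6 /m/ is itself a trigger — this domain ends here.
[+nasal] positions on the surface: 1 2 6 7 8.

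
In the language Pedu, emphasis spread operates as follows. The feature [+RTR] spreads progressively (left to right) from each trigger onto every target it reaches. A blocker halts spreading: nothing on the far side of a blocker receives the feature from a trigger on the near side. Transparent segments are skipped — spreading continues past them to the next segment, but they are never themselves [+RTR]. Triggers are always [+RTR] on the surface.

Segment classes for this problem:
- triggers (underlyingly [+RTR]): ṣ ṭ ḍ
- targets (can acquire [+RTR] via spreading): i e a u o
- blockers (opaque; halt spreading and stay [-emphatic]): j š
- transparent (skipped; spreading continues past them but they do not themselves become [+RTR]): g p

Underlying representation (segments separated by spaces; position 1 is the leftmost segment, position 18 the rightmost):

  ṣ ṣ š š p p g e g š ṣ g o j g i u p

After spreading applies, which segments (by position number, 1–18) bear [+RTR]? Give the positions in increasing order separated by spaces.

1 2 11 13

From /ṣ/ at 1 rightward: 2 /ṣ/ is itself a trigger — this domain ends here.
From /ṣ/ at 2 rightward: 3 /š/ blocks.
From /ṣ/ at 11 rightward: 12 /g/ transparent; 13 /o/ → [+RTR]; 14 /j/ blocks.
Targets with no active source: positions 8 16 17 stay [-emphatic].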